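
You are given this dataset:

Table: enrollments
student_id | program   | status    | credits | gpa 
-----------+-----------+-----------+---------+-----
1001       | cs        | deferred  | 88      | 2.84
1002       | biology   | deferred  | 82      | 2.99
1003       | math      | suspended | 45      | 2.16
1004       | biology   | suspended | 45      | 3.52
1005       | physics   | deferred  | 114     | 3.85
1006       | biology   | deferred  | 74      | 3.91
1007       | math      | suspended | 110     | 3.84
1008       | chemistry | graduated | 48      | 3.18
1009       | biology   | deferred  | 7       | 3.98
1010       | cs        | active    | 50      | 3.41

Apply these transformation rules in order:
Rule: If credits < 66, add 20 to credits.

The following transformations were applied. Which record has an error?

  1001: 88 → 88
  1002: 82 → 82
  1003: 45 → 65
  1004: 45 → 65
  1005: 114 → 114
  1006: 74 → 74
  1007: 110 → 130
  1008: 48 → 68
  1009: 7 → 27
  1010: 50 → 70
Record 1007 has an error. The correct transformed value should be 110, not 130.

Step 1: Check each record against the rule
Step 2: Record 1007 has credits = 110
Step 3: Since 110 >= 66, the bonus should not have been applied
Step 4: Correct value = 110, but claimed value = 130
Conclusion: Record 1007 has the error.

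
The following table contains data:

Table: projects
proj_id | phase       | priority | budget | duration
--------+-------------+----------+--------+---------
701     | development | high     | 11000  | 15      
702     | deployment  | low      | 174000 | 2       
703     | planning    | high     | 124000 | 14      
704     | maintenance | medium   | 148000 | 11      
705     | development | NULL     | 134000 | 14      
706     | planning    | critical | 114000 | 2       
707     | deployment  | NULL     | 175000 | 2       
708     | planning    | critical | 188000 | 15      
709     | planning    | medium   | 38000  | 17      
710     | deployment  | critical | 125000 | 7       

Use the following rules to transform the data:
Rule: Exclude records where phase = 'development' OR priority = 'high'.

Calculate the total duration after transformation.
56

Step 1: Find records where phase = 'development' OR priority = 'high'
Step 2: 3 records match, summing to 43
Step 3: Original sum: 99
Step 4: Remaining sum = 99 - 43 = 56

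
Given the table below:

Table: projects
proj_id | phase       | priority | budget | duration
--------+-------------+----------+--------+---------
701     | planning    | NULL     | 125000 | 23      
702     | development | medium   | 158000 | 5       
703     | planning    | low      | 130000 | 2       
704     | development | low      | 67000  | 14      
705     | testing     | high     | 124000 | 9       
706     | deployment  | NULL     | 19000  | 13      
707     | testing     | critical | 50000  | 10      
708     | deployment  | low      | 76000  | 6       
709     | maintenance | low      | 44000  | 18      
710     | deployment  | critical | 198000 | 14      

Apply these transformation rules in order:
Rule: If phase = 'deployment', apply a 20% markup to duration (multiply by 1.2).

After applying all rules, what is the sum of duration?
120.6

Step 1: Records with phase = 'deployment' have total duration = 33
Step 2: Apply multiplier: 33 × 1.2 = 39.6
Step 3: Other records total: 81
Step 4: Final sum = 39.6 + 81 = 120.6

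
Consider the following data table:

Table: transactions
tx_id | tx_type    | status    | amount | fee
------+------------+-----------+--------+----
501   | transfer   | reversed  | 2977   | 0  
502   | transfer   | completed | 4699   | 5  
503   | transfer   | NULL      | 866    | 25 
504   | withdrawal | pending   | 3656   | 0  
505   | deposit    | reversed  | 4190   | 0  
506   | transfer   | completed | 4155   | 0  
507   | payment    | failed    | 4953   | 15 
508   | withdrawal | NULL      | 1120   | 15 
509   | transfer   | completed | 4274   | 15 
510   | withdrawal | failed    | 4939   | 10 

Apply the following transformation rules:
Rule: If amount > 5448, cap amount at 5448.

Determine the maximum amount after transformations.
4953

Step 1: Original maximum amount = 4953
Step 2: Check cap of 5448 against maximum
Step 3: No records exceed the cap (max 4953 <= cap 5448), so no capping applies
Step 4: Maximum after transformation = 4953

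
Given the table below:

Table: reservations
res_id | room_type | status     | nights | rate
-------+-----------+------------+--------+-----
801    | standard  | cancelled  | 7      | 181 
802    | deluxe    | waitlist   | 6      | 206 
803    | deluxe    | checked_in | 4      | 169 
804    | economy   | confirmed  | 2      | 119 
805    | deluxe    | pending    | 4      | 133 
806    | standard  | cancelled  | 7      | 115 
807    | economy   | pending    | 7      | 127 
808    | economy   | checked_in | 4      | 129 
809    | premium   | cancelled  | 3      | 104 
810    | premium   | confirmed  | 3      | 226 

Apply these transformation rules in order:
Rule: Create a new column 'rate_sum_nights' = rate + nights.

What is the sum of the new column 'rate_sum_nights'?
1556

Step 1: For each record, compute rate + nights
Example calculations:
  181 + 7 = 188
  206 + 6 = 212
  169 + 4 = 173
  ...
Step 2: Sum all derived values
Step 3: Total = 1556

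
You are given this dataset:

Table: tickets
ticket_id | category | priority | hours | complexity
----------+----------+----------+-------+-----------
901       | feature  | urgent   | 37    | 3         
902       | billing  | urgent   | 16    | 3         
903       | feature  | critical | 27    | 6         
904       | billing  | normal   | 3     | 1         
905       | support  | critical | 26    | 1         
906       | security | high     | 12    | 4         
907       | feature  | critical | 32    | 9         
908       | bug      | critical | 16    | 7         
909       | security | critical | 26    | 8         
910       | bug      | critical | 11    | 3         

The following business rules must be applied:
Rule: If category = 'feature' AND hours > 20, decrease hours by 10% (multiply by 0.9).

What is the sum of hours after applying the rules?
196.4

Step 1: Find records where category = 'feature' AND hours > 20
Step 2: 3 records match, summing to 96
Step 3: After multiplier: 96 × 0.9 = 86.4
Step 4: Unaffected records sum: 110
Step 5: Final sum = 86.4 + 110 = 196.4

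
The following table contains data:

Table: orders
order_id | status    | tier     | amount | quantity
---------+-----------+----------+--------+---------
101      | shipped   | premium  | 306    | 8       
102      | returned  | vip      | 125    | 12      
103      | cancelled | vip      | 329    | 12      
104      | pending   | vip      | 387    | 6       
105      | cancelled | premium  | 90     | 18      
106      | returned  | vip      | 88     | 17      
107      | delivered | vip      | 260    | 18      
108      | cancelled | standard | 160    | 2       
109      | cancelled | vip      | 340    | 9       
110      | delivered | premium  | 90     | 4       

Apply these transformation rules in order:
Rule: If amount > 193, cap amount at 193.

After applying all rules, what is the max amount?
193

Step 1: Original maximum amount = 387
Step 2: Apply cap at 193
Step 3: 5 records had amount > 193 and were capped
Step 4: Maximum after transformation = 193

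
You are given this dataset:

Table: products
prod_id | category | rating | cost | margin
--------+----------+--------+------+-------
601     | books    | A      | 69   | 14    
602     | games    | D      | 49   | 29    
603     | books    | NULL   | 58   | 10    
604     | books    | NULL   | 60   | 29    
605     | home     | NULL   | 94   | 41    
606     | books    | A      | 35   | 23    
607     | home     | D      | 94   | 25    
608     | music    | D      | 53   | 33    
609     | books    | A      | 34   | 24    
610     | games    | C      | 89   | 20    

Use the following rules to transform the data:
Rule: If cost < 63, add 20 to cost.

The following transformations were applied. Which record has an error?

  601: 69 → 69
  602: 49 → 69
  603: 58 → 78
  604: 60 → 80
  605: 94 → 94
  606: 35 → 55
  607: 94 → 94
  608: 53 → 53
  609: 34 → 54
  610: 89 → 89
Record 608 has an error. The correct transformed value should be 73, not 53.

Step 1: Check each record against the rule
Step 2: Record 608 has cost = 53
Step 3: Since 53 < 63, the bonus should have been applied
Step 4: Correct value = 73, but claimed value = 53
Conclusion: Record 608 has the error.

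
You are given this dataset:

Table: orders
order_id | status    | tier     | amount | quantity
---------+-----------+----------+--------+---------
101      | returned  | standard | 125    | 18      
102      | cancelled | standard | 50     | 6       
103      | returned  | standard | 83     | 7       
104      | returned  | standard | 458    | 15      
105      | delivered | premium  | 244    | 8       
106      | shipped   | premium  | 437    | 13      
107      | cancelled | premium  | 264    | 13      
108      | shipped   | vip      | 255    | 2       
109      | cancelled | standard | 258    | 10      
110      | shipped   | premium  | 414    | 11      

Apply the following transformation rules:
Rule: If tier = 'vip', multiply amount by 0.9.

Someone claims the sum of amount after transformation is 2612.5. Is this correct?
No, the correct result is 2562.5.

Step 1: Calculate the correct sum after transformation
Step 2: Apply multiplier 0.9 to records where tier = 'vip'
Step 3: Correct result = 2562.5
Step 4: Claimed result = 2612.5
Step 5: 2562.5 ≠ 2612.5
Conclusion: The claimed result is incorrect. The correct answer is 2562.5.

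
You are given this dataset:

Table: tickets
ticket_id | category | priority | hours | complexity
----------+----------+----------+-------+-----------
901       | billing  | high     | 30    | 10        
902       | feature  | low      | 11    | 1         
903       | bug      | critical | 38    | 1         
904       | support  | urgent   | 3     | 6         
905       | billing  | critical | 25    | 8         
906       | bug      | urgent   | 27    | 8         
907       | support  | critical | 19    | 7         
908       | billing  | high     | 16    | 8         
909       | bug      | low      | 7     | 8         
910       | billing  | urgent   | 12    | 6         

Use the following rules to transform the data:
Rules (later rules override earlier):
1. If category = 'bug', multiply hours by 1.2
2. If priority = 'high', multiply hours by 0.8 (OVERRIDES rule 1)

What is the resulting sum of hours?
193.2

Step 1: Rule 2 takes priority for records with priority = 'high'
  - 2 records: 46 × 0.8 = 36.8
Step 2: Rule 1 applies to remaining records with category = 'bug'
  - 3 records: 72 × 1.2 = 86.4
Step 3: Other records unchanged: 70
Step 4: Final sum = 36.8 + 86.4 + 70 = 193.2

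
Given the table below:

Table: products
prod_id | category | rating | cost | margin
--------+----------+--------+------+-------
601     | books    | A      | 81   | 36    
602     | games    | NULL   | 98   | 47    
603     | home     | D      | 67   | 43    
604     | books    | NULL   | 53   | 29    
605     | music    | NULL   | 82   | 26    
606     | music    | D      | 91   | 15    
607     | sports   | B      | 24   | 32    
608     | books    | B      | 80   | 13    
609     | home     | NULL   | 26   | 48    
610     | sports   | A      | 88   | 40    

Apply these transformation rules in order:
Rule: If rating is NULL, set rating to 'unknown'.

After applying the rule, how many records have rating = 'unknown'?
4

Step 1: Count records where rating IS NULL
Step 2: Found 4 records with NULL rating
Step 3: These records will have rating set to 'unknown'
Step 4: Records already having rating = 'unknown': 0
Step 5: Answer: 4 + 0 = 4 records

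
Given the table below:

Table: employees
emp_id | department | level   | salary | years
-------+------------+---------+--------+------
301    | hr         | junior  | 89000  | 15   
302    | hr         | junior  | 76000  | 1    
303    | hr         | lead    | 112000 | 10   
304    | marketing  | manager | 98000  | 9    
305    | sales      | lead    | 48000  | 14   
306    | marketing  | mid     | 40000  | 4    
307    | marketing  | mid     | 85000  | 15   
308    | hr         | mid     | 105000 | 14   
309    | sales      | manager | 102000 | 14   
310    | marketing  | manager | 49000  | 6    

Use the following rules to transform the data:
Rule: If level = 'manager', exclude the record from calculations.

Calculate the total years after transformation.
73

Step 1: Identify records where level = 'manager'
Step 2: The excluded records sum to 29
Step 3: Original total years = 102
Step 4: Remaining total = 102 - 29 = 73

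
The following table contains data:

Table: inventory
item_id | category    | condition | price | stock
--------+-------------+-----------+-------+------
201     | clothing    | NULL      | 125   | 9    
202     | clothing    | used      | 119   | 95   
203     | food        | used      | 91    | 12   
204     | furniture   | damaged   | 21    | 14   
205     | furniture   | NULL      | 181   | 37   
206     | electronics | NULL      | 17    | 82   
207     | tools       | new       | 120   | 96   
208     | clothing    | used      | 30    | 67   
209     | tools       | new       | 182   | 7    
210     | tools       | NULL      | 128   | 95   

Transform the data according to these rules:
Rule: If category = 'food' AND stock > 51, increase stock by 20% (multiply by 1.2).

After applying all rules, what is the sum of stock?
514

Step 1: Find records where category = 'food' AND stock > 51
Step 2: 0 records match, summing to 0
Step 3: After multiplier: 0 × 1.2 = 0.0
Step 4: Unaffected records sum: 514
Step 5: Final sum = 0.0 + 514 = 514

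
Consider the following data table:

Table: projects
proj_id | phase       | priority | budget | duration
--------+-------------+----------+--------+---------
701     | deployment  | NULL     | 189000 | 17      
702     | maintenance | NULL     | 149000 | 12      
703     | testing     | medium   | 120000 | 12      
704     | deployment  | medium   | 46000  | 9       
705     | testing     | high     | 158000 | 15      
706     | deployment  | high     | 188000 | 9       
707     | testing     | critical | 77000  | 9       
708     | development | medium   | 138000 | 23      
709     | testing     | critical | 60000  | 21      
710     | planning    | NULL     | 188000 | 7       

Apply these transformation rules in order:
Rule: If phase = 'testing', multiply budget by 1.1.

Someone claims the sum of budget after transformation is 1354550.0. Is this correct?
No, the correct result is 1354500.0.

Step 1: Calculate the correct sum after transformation
Step 2: Apply multiplier 1.1 to records where phase = 'testing'
Step 3: Correct result = 1354500.0
Step 4: Claimed result = 1354550.0
Step 5: 1354500.0 ≠ 1354550.0
Conclusion: The claimed result is incorrect. The correct answer is 1354500.0.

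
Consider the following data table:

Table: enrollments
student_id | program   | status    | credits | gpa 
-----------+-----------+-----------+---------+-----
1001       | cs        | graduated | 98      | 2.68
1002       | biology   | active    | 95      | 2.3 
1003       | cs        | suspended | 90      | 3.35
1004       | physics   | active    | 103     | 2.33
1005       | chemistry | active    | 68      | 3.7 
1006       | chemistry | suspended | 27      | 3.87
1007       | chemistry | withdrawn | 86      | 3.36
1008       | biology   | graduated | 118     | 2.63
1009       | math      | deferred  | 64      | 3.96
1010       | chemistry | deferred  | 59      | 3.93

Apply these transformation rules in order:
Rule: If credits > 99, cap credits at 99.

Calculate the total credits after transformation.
785

Step 1: 2 records have credits > 99
Step 2: These records originally summed to 221
Step 3: After capping: 2 × 99 = 198
Step 4: Unaffected records sum: 587
Step 5: Final sum = 198 + 587 = 785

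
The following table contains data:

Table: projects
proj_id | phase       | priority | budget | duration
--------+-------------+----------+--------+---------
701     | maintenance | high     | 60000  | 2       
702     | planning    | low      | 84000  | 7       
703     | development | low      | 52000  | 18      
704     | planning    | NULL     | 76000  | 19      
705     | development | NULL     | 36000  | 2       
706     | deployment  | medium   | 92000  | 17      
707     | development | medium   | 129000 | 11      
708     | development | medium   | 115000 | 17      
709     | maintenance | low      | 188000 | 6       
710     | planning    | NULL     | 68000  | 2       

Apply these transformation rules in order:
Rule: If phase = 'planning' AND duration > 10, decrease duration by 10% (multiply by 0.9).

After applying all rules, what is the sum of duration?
99.1

Step 1: Find records where phase = 'planning' AND duration > 10
Step 2: 1 records match, summing to 19
Step 3: After multiplier: 19 × 0.9 = 17.1
Step 4: Unaffected records sum: 82
Step 5: Final sum = 17.1 + 82 = 99.1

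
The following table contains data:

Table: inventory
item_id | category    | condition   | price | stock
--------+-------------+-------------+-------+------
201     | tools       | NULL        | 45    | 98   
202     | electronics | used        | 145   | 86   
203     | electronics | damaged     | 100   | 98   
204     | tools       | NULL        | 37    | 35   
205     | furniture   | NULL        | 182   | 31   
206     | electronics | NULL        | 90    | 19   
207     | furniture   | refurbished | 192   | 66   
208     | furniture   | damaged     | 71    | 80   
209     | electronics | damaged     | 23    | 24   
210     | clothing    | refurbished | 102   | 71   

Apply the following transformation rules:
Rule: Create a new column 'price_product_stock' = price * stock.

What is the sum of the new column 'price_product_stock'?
61473

Step 1: For each record, compute price * stock
Example calculations:
  45 * 98 = 4410
  145 * 86 = 12470
  100 * 98 = 9800
  ...
Step 2: Sum all derived values
Step 3: Total = 61473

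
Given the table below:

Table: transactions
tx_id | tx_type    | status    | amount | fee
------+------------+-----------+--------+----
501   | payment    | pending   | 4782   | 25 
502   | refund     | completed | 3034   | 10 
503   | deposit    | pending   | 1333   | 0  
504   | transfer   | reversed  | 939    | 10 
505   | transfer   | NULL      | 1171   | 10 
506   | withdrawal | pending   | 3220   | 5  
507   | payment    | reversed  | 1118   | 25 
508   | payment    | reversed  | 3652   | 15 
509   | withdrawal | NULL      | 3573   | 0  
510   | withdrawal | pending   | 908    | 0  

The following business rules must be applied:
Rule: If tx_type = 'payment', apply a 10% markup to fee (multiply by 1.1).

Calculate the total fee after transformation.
106.5

Step 1: Records with tx_type = 'payment' have total fee = 65
Step 2: Apply multiplier: 65 × 1.1 = 71.5
Step 3: Other records total: 35
Step 4: Final sum = 71.5 + 35 = 106.5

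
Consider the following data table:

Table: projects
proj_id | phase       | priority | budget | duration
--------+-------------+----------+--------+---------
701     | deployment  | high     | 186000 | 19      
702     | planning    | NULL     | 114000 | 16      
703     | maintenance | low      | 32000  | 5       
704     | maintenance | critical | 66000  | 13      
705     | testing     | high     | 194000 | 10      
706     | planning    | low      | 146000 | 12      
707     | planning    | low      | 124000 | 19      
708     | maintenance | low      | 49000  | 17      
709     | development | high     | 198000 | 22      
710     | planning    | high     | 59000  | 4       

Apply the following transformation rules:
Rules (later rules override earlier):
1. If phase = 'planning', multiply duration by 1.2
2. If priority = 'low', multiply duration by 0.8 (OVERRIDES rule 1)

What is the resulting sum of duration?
130.4

Step 1: Rule 2 takes priority for records with priority = 'low'
  - 4 records: 53 × 0.8 = 42.4
Step 2: Rule 1 applies to remaining records with phase = 'planning'
  - 2 records: 20 × 1.2 = 24.0
Step 3: Other records unchanged: 64
Step 4: Final sum = 42.4 + 24.0 + 64 = 130.4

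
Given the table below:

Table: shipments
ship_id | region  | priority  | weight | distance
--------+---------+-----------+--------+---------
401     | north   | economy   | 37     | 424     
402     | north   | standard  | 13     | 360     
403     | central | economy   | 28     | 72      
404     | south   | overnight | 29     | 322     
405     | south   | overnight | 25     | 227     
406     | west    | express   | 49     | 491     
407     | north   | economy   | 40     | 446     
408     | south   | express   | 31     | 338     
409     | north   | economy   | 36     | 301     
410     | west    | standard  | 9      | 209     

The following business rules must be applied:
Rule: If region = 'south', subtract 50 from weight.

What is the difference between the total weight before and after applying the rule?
150

Step 1: Original sum of weight = 297
Step 2: 3 records have region = 'south'
Step 3: Each affected record changes by -50
Step 4: Total change = 3 × -50 = -150
Step 5: New sum = 297 + -150 = 147
Step 6: Difference = |147 - 297| = 150
        (Sum decreased by 150)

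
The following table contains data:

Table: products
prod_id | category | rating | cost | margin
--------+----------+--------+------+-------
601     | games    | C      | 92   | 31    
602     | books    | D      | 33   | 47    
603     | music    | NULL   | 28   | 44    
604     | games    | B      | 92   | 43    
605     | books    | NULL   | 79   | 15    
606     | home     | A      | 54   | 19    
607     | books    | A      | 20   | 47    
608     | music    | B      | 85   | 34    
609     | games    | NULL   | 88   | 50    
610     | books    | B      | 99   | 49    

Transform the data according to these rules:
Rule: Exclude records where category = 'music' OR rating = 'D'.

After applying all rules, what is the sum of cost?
524

Step 1: Find records where category = 'music' OR rating = 'D'
Step 2: 3 records match, summing to 146
Step 3: Original sum: 670
Step 4: Remaining sum = 670 - 146 = 524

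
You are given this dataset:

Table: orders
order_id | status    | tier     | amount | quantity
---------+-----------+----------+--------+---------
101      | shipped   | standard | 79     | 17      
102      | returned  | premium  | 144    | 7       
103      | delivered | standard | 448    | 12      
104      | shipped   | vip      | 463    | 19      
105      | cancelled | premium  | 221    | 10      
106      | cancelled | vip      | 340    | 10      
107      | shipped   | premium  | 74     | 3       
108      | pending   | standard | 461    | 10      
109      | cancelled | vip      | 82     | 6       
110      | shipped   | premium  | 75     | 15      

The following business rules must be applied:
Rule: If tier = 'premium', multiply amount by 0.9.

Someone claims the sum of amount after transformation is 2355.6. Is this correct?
No, the correct result is 2335.6.

Step 1: Calculate the correct sum after transformation
Step 2: Apply multiplier 0.9 to records where tier = 'premium'
Step 3: Correct result = 2335.6
Step 4: Claimed result = 2355.6
Step 5: 2335.6 ≠ 2355.6
Conclusion: The claimed result is incorrect. The correct answer is 2335.6.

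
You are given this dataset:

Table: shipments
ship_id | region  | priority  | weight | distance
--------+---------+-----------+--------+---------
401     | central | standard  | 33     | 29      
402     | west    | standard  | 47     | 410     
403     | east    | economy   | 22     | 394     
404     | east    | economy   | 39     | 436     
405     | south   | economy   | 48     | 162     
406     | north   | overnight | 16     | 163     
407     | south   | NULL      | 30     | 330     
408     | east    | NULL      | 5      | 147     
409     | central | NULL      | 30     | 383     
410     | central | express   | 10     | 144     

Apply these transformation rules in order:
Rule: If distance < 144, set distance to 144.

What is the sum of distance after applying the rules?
2713

Step 1: 1 records have distance < 144
Step 2: These records originally summed to 29
Step 3: After setting to minimum: 1 × 144 = 144
Step 4: Unaffected records sum: 2569
Step 5: Final sum = 144 + 2569 = 2713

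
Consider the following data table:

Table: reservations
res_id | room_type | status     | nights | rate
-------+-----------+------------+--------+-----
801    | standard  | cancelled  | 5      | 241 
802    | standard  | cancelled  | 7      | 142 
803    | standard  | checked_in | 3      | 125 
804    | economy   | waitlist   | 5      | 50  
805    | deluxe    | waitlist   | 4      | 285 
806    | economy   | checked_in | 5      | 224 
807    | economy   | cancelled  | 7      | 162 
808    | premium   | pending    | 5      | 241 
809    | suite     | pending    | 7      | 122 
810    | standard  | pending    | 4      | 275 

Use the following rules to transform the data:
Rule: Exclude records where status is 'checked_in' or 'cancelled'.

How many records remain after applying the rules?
5

Step 1: Count records to exclude
  - 2 (checked_in) + 3 (cancelled) = 5 records
Step 2: Total records: 10
Step 3: Remaining = 10 - 5 = 5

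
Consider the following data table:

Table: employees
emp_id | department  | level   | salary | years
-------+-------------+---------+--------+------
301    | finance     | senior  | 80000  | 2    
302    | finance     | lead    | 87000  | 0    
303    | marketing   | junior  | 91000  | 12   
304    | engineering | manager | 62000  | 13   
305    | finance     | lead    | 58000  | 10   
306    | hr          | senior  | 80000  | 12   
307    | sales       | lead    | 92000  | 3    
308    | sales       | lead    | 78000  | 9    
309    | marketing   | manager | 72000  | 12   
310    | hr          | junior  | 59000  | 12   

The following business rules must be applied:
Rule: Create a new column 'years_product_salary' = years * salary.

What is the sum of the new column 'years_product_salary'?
6148000

Step 1: For each record, compute years * salary
Example calculations:
  2 * 80000 = 160000
  0 * 87000 = 0
  12 * 91000 = 1092000
  ...
Step 2: Sum all derived values
Step 3: Total = 6148000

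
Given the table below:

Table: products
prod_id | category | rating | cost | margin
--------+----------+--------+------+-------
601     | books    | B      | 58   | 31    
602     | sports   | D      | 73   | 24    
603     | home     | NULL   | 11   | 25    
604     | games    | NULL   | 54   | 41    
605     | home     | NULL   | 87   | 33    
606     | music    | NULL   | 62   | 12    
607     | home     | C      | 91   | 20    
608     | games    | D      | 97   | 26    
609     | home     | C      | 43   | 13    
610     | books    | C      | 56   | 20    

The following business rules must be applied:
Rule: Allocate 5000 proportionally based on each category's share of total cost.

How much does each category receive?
books: 901.9, games: 1194.62, home: 1835.44, music: 490.51, sports: 577.53

Step 1: Calculate total cost = 632
Step 2: Calculate each category's proportion:
  books: 114/632 = 18.04% → 901.9
  games: 151/632 = 23.89% → 1194.62
  home: 232/632 = 36.71% → 1835.44
  music: 62/632 = 9.81% → 490.51
  sports: 73/632 = 11.55% → 577.53
Step 3: Verify: sum of allocations ≈ 5000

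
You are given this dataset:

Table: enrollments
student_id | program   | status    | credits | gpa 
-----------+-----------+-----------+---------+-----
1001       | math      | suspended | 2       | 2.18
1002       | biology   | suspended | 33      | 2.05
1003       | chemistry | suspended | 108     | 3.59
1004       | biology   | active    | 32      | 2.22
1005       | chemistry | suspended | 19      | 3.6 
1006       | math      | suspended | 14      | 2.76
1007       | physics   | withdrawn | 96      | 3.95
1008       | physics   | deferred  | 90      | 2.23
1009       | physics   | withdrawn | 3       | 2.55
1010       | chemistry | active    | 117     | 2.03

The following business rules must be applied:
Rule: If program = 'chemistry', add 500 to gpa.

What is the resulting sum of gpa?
1527.16

Step 1: Count records where program = 'chemistry': 3
Step 2: Total bonus added: 3 × 500 = 1500
Step 3: Original sum of gpa: 27.16
Step 4: Final sum = 27.16 + 1500 = 1527.16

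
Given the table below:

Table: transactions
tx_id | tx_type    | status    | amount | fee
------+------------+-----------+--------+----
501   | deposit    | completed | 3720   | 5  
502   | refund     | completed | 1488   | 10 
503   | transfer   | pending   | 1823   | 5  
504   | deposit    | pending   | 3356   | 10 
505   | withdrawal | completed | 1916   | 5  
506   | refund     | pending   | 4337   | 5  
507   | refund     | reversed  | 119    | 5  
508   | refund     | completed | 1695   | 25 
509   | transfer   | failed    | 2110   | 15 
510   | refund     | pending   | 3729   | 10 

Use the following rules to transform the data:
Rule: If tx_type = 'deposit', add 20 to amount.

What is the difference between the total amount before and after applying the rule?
40

Step 1: Original sum of amount = 24293
Step 2: 2 records have tx_type = 'deposit'
Step 3: Each affected record changes by 20
Step 4: Total change = 2 × 20 = 40
Step 5: New sum = 24293 + 40 = 24333
Step 6: Difference = |24333 - 24293| = 40
        (Sum increased by 40)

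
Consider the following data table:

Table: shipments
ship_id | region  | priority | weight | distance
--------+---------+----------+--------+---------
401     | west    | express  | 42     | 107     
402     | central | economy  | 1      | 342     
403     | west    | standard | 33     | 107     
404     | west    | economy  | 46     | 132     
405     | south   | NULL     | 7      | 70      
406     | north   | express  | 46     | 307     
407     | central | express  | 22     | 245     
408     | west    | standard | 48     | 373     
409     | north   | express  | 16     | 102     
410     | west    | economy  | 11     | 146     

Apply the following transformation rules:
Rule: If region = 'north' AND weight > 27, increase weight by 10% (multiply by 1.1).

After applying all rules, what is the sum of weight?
276.6

Step 1: Find records where region = 'north' AND weight > 27
Step 2: 1 records match, summing to 46
Step 3: After multiplier: 46 × 1.1 = 50.6
Step 4: Unaffected records sum: 226
Step 5: Final sum = 50.6 + 226 = 276.6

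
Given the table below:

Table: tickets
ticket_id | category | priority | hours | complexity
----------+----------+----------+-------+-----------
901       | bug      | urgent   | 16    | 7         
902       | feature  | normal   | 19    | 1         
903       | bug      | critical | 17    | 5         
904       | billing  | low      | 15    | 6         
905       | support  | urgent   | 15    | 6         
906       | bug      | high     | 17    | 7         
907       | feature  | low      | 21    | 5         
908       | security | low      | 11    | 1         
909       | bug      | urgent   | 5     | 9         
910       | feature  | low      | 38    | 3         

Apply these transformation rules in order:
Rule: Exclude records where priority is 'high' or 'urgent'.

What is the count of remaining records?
6

Step 1: Count records to exclude
  - 1 (high) + 3 (urgent) = 4 records
Step 2: Total records: 10
Step 3: Remaining = 10 - 4 = 6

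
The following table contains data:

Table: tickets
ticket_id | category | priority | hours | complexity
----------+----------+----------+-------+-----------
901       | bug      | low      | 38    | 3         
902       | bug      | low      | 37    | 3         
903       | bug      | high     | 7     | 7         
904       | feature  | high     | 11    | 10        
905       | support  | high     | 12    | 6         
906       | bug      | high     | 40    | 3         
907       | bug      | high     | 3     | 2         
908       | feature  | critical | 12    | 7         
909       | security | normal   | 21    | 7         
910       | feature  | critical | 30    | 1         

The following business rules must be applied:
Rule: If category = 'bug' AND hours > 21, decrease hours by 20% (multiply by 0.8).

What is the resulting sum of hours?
188.0

Step 1: Find records where category = 'bug' AND hours > 21
Step 2: 3 records match, summing to 115
Step 3: After multiplier: 115 × 0.8 = 92.0
Step 4: Unaffected records sum: 96
Step 5: Final sum = 92.0 + 96 = 188.0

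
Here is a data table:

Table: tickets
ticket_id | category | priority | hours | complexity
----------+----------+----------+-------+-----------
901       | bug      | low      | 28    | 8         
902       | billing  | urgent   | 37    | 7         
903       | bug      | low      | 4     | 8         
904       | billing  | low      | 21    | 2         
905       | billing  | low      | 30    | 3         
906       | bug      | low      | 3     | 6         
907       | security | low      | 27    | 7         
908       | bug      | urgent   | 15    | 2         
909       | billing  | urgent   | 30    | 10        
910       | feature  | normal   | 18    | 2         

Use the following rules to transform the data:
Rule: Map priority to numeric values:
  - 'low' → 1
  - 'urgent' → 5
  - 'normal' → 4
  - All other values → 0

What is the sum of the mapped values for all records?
25

Step 1: Apply mapping to each record
Step 2: Count by status:
  'low': 6 records × 1 = 6
  'urgent': 3 records × 5 = 15
  'normal': 1 records × 4 = 4
Step 3: Sum all mapped values = 25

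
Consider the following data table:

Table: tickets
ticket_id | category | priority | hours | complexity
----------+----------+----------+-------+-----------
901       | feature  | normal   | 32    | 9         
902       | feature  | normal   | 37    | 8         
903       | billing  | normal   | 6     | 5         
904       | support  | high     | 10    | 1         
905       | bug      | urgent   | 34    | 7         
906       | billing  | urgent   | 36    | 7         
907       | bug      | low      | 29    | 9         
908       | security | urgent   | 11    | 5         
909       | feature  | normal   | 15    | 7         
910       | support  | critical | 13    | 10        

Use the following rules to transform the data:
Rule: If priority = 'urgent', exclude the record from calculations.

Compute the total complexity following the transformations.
49

Step 1: Identify records where priority = 'urgent'
Step 2: The excluded records sum to 19
Step 3: Original total complexity = 68
Step 4: Remaining total = 68 - 19 = 49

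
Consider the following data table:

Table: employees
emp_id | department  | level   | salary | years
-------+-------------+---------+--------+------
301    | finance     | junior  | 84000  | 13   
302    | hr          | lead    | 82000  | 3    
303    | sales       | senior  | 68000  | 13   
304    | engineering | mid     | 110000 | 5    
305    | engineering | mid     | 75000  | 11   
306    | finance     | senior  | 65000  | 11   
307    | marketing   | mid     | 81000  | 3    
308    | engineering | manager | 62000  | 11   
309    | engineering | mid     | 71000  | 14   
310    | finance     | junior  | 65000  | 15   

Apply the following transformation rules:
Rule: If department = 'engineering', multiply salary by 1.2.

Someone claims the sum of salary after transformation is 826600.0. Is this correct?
Yes, the result is correct.

Step 1: Calculate the correct sum after transformation
Step 2: Apply multiplier 1.2 to records where department = 'engineering'
Step 3: Correct result = 826600.0
Step 4: Claimed result = 826600.0
Step 5: 826600.0 = 826600.0 ✓
Conclusion: The claimed result is correct.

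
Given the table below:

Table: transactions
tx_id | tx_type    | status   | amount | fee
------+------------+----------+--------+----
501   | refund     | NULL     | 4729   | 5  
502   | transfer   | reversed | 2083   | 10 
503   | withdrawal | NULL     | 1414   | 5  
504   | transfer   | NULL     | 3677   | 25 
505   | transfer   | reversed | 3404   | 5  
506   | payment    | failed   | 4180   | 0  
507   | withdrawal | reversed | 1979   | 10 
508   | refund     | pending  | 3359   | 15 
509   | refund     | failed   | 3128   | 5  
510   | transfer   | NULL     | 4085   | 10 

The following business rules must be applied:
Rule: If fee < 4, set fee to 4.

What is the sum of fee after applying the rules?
94

Step 1: 1 records have fee < 4
Step 2: These records originally summed to 0
Step 3: After setting to minimum: 1 × 4 = 4
Step 4: Unaffected records sum: 90
Step 5: Final sum = 4 + 90 = 94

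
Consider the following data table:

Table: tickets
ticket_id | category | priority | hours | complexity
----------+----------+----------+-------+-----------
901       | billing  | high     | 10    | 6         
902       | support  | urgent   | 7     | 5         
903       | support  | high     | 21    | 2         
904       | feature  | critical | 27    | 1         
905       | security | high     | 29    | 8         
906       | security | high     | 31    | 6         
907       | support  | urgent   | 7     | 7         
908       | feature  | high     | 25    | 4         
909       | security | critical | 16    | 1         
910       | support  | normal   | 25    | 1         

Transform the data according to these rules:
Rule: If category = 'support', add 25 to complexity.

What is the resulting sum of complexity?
141

Step 1: Count records where category = 'support': 4
Step 2: Total bonus added: 4 × 25 = 100
Step 3: Original sum of complexity: 41
Step 4: Final sum = 41 + 100 = 141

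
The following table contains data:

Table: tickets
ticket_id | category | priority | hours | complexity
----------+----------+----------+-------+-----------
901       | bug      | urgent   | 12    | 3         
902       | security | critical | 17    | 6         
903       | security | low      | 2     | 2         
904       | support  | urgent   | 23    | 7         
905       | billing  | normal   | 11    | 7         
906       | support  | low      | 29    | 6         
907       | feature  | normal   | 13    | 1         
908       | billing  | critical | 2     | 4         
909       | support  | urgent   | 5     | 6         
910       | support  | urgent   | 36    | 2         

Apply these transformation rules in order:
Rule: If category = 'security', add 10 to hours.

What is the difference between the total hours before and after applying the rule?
20

Step 1: Original sum of hours = 150
Step 2: 2 records have category = 'security'
Step 3: Each affected record changes by 10
Step 4: Total change = 2 × 10 = 20
Step 5: New sum = 150 + 20 = 170
Step 6: Difference = |170 - 150| = 20
        (Sum increased by 20)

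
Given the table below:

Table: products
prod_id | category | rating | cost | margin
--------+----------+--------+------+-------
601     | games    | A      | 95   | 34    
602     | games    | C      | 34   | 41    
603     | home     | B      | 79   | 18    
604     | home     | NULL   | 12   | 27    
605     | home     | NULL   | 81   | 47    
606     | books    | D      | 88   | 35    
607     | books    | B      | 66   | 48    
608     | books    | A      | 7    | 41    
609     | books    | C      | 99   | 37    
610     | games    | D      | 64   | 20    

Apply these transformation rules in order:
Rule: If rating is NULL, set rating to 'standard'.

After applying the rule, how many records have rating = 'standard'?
2

Step 1: Count records where rating IS NULL
Step 2: Found 2 records with NULL rating
Step 3: These records will have rating set to 'standard'
Step 4: Records already having rating = 'standard': 0
Step 5: Answer: 2 + 0 = 2 records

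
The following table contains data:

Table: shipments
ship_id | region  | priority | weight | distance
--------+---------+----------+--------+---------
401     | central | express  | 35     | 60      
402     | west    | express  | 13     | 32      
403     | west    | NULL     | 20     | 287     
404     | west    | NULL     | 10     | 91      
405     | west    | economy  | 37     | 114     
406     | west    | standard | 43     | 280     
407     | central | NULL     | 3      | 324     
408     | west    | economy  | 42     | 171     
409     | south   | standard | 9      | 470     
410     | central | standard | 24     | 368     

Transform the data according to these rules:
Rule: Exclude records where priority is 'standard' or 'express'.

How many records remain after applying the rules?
5

Step 1: Count records to exclude
  - 3 (standard) + 2 (express) = 5 records
Step 2: Total records: 10
Step 3: Remaining = 10 - 5 = 5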